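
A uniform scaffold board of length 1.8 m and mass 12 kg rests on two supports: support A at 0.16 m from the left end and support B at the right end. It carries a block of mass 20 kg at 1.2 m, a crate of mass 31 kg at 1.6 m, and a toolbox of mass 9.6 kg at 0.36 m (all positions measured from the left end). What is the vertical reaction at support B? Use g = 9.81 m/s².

R_B ≈ 456 N

Taking torques about support A:
Beam weight: 12 × 9.81 = 117.7 N down at 0.9 m → arm 0.74 m, τ = 117.7 × 0.74 = 87.1 N·m clockwise.
Block: 20 × 9.81 = 196.2 N down at 1.2 m → arm 1.04 m, τ = 196.2 × 1.04 = 204 N·m clockwise.
Crate: 31 × 9.81 = 304.1 N down at 1.6 m → arm 1.44 m, τ = 304.1 × 1.44 = 437.9 N·m clockwise.
Toolbox: 9.6 × 9.81 = 94.18 N down at 0.36 m → arm 0.2 m, τ = 94.18 × 0.2 = 18.84 N·m clockwise.
Net load moment about support A = 747.8 N·m clockwise.
Reaction R at support B is upward at 1.8 m, arm 1.64 m → moment R × 1.64 counterclockwise.
Στ = 0 ⇒ R × 1.64 = 747.8 ⇒ R = 456 N.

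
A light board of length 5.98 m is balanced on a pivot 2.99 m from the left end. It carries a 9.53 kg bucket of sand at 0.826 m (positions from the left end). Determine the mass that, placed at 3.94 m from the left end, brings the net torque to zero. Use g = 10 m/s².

Taking torques about the pivot (at 2.99 m from the left end):
Bucket of sand: 9.53 × 10 = 95.3 N down at 0.826 m → arm 2.164 m, τ = 95.3 × 2.164 = 206.2 N·m counterclockwise.
Net moment of known loads = 206.2 N·m counterclockwise.
An unknown mass m at 3.94 m has arm 0.95 m; its moment is m·g·0.95 clockwise.
Στ = 0 ⇒ m × 10 × 0.95 = 206.2 ⇒ m = 206.2 / (10 × 0.95) = 21.7 kg.

m ≈ 21.7 kg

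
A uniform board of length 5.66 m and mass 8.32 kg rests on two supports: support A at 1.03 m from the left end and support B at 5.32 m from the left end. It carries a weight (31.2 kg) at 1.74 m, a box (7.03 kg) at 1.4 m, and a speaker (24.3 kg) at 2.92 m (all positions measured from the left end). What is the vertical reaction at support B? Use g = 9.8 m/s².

Taking torques about support A:
Beam weight: 8.32 × 9.8 = 81.54 N down at 2.83 m → arm 1.8 m, τ = 81.54 × 1.8 = 146.8 N·m clockwise.
Weight: 31.2 × 9.8 = 305.8 N down at 1.74 m → arm 0.71 m, τ = 305.8 × 0.71 = 217.1 N·m clockwise.
Box: 7.03 × 9.8 = 68.89 N down at 1.4 m → arm 0.37 m, τ = 68.89 × 0.37 = 25.49 N·m clockwise.
Speaker: 24.3 × 9.8 = 238.1 N down at 2.92 m → arm 1.89 m, τ = 238.1 × 1.89 = 450 N·m clockwise.
Net load moment about support A = 839.4 N·m clockwise.
Reaction R at support B is upward at 5.32 m, arm 4.29 m → moment R × 4.29 counterclockwise.
Balancing moments: R × 4.29 = 839.4, giving R = 196 N.

R_B ≈ 196 N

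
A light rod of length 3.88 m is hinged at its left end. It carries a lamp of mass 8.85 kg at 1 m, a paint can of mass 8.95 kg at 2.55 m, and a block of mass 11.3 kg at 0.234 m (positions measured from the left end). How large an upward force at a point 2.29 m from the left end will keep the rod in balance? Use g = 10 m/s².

Sum moments about the left end (the unknown pivot reaction has zero arm there).
Lamp: 8.85 × 10 = 88.5 N down at 1 m → arm 1 m, τ = 88.5 × 1 = 88.5 N·m clockwise.
Paint can: 8.95 × 10 = 89.5 N down at 2.55 m → arm 2.55 m, τ = 89.5 × 2.55 = 228.2 N·m clockwise.
Block: 11.3 × 10 = 113 N down at 0.234 m → arm 0.234 m, τ = 113 × 0.234 = 26.44 N·m clockwise.
Net moment of the loads = 343.1 N·m clockwise.
The upward force F acts at a point 2.29 m from the left end, arm 2.29 m, giving F × 2.29 counterclockwise.
Setting net torque to zero: F × 2.29 = 343.1 → F = 343.1 / 2.29 = 150 N.

F ≈ 150 N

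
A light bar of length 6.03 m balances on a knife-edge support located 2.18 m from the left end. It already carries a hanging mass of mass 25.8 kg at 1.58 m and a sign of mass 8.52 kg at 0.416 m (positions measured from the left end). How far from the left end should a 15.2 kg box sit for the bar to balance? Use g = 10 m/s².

x ≈ 4.19 m from the left end

Taking torques about the knife-edge support (at 2.18 m from the left end):
Hanging mass: 25.8 × 10 = 258 N down at 1.58 m → arm 0.6 m, τ = 258 × 0.6 = 154.8 N·m counterclockwise.
Sign: 8.52 × 10 = 85.2 N down at 0.416 m → arm 1.764 m, τ = 85.2 × 1.764 = 150.3 N·m counterclockwise.
Net moment of existing loads = 305.1 N·m counterclockwise.
The box weighs 15.2 × 10 = 152 N and must supply an equal clockwise moment, so its lever arm about the knife-edge support is 305.1 / 152 = 2.01 m.
That puts it at 2.18 + 2.01 = 4.19 m from the left end.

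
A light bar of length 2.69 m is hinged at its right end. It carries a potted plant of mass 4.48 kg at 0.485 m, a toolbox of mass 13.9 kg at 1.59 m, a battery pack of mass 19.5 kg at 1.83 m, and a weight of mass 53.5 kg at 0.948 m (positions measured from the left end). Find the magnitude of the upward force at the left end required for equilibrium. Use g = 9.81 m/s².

F ≈ 493 N

Sum moments about the right end (the unknown pivot reaction has zero arm there).
Potted plant: 4.48 × 9.81 = 43.95 N down at 0.485 m → arm 2.205 m, τ = 43.95 × 2.205 = 96.91 N·m counterclockwise.
Toolbox: 13.9 × 9.81 = 136.4 N down at 1.59 m → arm 1.1 m, τ = 136.4 × 1.1 = 150 N·m counterclockwise.
Battery pack: 19.5 × 9.81 = 191.3 N down at 1.83 m → arm 0.86 m, τ = 191.3 × 0.86 = 164.5 N·m counterclockwise.
Weight: 53.5 × 9.81 = 524.8 N down at 0.948 m → arm 1.742 m, τ = 524.8 × 1.742 = 914.2 N·m counterclockwise.
Net moment of the loads = 1326 N·m counterclockwise.
The upward force F acts at the left end, arm 2.69 m, giving F × 2.69 clockwise.
Balancing moments: F × 2.69 = 1326, giving F = 1326 / 2.69 = 493 N.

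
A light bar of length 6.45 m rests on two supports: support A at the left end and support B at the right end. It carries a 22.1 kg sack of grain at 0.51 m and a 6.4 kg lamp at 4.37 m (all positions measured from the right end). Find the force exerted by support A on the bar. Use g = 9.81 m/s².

R_A ≈ 59.7 N

Take moments about support B.
Sack of grain: 22.1 × 9.81 = 216.8 N down at 0.51 m → arm 0.51 m, τ = 216.8 × 0.51 = 110.6 N·m counterclockwise.
Lamp: 6.4 × 9.81 = 62.78 N down at 4.37 m → arm 4.37 m, τ = 62.78 × 4.37 = 274.3 N·m counterclockwise.
Net load moment about support B = 384.9 N·m counterclockwise.
Reaction R at support A is upward at 6.45 m, arm 6.45 m → moment R × 6.45 clockwise.
Setting net torque to zero: R × 6.45 = 384.9 → R = 59.7 N.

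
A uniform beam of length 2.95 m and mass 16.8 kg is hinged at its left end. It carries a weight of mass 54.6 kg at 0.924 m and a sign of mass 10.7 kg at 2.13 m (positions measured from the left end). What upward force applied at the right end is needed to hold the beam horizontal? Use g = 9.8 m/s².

F ≈ 326 N

About the left end:
Beam weight: 16.8 × 9.8 = 164.6 N down at 1.475 m → arm 1.475 m, τ = 164.6 × 1.475 = 242.8 N·m clockwise.
Weight: 54.6 × 9.8 = 535.1 N down at 0.924 m → arm 0.924 m, τ = 535.1 × 0.924 = 494.4 N·m clockwise.
Sign: 10.7 × 9.8 = 104.9 N down at 2.13 m → arm 2.13 m, τ = 104.9 × 2.13 = 223.4 N·m clockwise.
Net moment of the loads = 960.6 N·m clockwise.
The upward force F acts at the right end, arm 2.95 m, giving F × 2.95 counterclockwise.
Balancing moments: F × 2.95 = 960.6, giving F = 960.6 / 2.95 = 326 N.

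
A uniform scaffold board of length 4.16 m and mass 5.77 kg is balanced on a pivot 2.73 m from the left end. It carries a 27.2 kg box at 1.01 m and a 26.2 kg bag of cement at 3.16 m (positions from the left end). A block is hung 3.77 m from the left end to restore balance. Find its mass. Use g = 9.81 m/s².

m ≈ 37.8 kg

Take moments about the pivot (at 2.73 m from the left end).
Beam weight: 5.77 × 9.81 = 56.6 N down at 2.08 m → arm 0.65 m, τ = 56.6 × 0.65 = 36.79 N·m counterclockwise.
Box: 27.2 × 9.81 = 266.8 N down at 1.01 m → arm 1.72 m, τ = 266.8 × 1.72 = 458.9 N·m counterclockwise.
Bag of cement: 26.2 × 9.81 = 257 N down at 3.16 m → arm 0.43 m, τ = 257 × 0.43 = 110.5 N·m clockwise.
Net moment of known loads = 385.2 N·m counterclockwise.
An unknown mass m at 3.77 m has arm 1.04 m; its moment is m·g·1.04 clockwise.
Setting net torque to zero: m × 9.81 × 1.04 = 385.2 → m = 385.2 / (9.81 × 1.04) = 37.8 kg.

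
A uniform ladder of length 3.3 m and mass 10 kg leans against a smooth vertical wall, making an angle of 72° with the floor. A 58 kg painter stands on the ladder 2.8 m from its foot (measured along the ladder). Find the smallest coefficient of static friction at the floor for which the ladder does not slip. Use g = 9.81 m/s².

Choose the foot of the ladder as the axis so the floor normal and friction both act there and drop out.
Ladder weight 10×9.81 = 98.1 N acts at 1.65 m along the ladder; its horizontal arm is 1.65·cos72° = 0.5099 m → τ = 50.02 N·m clockwise.
Painter: 58×9.81 = 569 N at 2.8 m → arm 0.8652 m → τ = 492.3 N·m clockwise.
Wall normal N acts horizontally at the top; its moment arm is the height L sinθ = 3.3·sin72° = 3.138 m, counterclockwise.
Balancing moments: N × 3.138 = 542.3, giving N = 172.8 N.
ΣFx = 0 ⇒ f = N_wall = 172.8 N. ΣFy = 0 ⇒ N_floor = 667.1 N.
μ_min = f / N_floor = 172.8 / 667.1 = 0.259.

μ_min ≈ 0.259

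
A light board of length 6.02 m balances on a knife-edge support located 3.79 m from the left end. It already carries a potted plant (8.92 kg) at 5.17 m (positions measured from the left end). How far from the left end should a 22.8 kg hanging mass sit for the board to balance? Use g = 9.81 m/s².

x ≈ 3.25 m from the left end

About the knife-edge support (at 3.79 m from the left end):
Potted plant: 8.92 × 9.81 = 87.51 N down at 5.17 m → arm 1.38 m, τ = 87.51 × 1.38 = 120.8 N·m clockwise.
Net moment of existing loads = 120.8 N·m clockwise.
The hanging mass weighs 22.8 × 9.81 = 223.7 N and must supply an equal counterclockwise moment, so its lever arm about the knife-edge support is 120.8 / 223.7 = 0.54 m.
That puts it at 3.79 − 0.54 = 3.25 m from the left end.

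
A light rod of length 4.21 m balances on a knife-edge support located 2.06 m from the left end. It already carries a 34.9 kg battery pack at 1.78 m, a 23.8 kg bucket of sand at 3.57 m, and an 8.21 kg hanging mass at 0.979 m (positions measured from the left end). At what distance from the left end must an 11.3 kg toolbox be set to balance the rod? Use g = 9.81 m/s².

x ≈ 0.53 m from the left end

About the knife-edge support (at 2.06 m from the left end):
Battery pack: 34.9 × 9.81 = 342.4 N down at 1.78 m → arm 0.28 m, τ = 342.4 × 0.28 = 95.87 N·m counterclockwise.
Bucket of sand: 23.8 × 9.81 = 233.5 N down at 3.57 m → arm 1.51 m, τ = 233.5 × 1.51 = 352.6 N·m clockwise.
Hanging mass: 8.21 × 9.81 = 80.54 N down at 0.979 m → arm 1.081 m, τ = 80.54 × 1.081 = 87.06 N·m counterclockwise.
Net moment of existing loads = 169.7 N·m clockwise.
The toolbox weighs 11.3 × 9.81 = 110.9 N and must supply an equal counterclockwise moment, so its lever arm about the knife-edge support is 169.7 / 110.9 = 1.53 m.
That puts it at 2.06 − 1.53 = 0.53 m from the left end.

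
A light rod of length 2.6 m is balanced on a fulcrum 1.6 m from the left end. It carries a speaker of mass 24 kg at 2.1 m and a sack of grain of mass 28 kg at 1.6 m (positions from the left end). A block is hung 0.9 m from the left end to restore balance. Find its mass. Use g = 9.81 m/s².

m ≈ 17.1 kg

Taking torques about the fulcrum (at 1.6 m from the left end):
Speaker: 24 × 9.81 = 235.4 N down at 2.1 m → arm 0.5 m, τ = 235.4 × 0.5 = 117.7 N·m clockwise.
Sack of grain: acts at the fulcrum, moment arm 0 → no torque.
Net moment of known loads = 117.7 N·m clockwise.
An unknown mass m at 0.9 m has arm 0.7 m; its moment is m·g·0.7 counterclockwise.
For rotational equilibrium, m × 9.81 × 0.7 = 117.7, so m = 117.7 / (9.81 × 0.7) = 17.1 kg.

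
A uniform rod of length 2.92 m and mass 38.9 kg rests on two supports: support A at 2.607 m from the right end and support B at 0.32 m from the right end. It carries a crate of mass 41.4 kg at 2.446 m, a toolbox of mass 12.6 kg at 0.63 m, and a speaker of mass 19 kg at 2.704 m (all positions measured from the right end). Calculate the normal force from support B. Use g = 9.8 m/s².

About support A:
Beam weight: 38.9 × 9.8 = 381.2 N down at 1.46 m → arm 1.147 m, τ = 381.2 × 1.147 = 437.2 N·m clockwise.
Crate: 41.4 × 9.8 = 405.7 N down at 2.446 m → arm 0.161 m, τ = 405.7 × 0.161 = 65.32 N·m clockwise.
Toolbox: 12.6 × 9.8 = 123.5 N down at 0.63 m → arm 1.977 m, τ = 123.5 × 1.977 = 244.2 N·m clockwise.
Speaker: 19 × 9.8 = 186.2 N down at 2.704 m → arm 0.097 m, τ = 186.2 × 0.097 = 18.06 N·m counterclockwise.
Net load moment about support A = 728.7 N·m clockwise.
Reaction R at support B is upward at 0.32 m, arm 2.287 m → moment R × 2.287 counterclockwise.
For rotational equilibrium, R × 2.287 = 728.7, so R = 319 N.

R_B ≈ 319 N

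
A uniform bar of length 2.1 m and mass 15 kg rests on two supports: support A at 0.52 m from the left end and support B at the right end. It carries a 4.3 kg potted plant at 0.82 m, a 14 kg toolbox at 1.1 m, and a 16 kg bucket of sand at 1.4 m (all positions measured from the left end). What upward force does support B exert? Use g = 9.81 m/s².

Take moments about support A.
Beam weight: 15 × 9.81 = 147.2 N down at 1.05 m → arm 0.53 m, τ = 147.2 × 0.53 = 78.02 N·m clockwise.
Potted plant: 4.3 × 9.81 = 42.18 N down at 0.82 m → arm 0.3 m, τ = 42.18 × 0.3 = 12.65 N·m clockwise.
Toolbox: 14 × 9.81 = 137.3 N down at 1.1 m → arm 0.58 m, τ = 137.3 × 0.58 = 79.63 N·m clockwise.
Bucket of sand: 16 × 9.81 = 157 N down at 1.4 m → arm 0.88 m, τ = 157 × 0.88 = 138.2 N·m clockwise.
Net load moment about support A = 308.5 N·m clockwise.
Reaction R at support B is upward at 2.1 m, arm 1.58 m → moment R × 1.58 counterclockwise.
Setting net torque to zero: R × 1.58 = 308.5 → R = 195 N.

R_B ≈ 195 N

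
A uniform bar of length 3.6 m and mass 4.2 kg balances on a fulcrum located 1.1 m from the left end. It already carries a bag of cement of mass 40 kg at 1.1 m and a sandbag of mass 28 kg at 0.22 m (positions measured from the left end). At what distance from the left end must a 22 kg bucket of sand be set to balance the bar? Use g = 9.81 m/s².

x ≈ 2.09 m from the left end

Take moments about the fulcrum (at 1.1 m from the left end).
Beam weight: 4.2 × 9.81 = 41.2 N down at 1.8 m → arm 0.7 m, τ = 41.2 × 0.7 = 28.84 N·m clockwise.
Bag of cement: acts at the fulcrum, moment arm 0 → no torque.
Sandbag: 28 × 9.81 = 274.7 N down at 0.22 m → arm 0.88 m, τ = 274.7 × 0.88 = 241.7 N·m counterclockwise.
Net moment of existing loads = 212.9 N·m counterclockwise.
The bucket of sand weighs 22 × 9.81 = 215.8 N and must supply an equal clockwise moment, so its lever arm about the fulcrum is 212.9 / 215.8 = 0.987 m.
That puts it at 1.1 + 0.987 = 2.09 m from the left end.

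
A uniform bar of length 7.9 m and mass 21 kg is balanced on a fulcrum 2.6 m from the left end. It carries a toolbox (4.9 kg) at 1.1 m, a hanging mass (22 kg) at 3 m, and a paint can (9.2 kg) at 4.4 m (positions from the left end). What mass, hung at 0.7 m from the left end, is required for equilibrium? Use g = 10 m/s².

m ≈ 24.4 kg

Choose the fulcrum (at 2.6 m from the left end) as the axis so the support reaction has zero arm there.
Beam weight: 21 × 10 = 210 N down at 3.95 m → arm 1.35 m, τ = 210 × 1.35 = 283.5 N·m clockwise.
Toolbox: 4.9 × 10 = 49 N down at 1.1 m → arm 1.5 m, τ = 49 × 1.5 = 73.5 N·m counterclockwise.
Hanging mass: 22 × 10 = 220 N down at 3 m → arm 0.4 m, τ = 220 × 0.4 = 88 N·m clockwise.
Paint can: 9.2 × 10 = 92 N down at 4.4 m → arm 1.8 m, τ = 92 × 1.8 = 165.6 N·m clockwise.
Net moment of known loads = 463.6 N·m clockwise.
An unknown mass m at 0.7 m has arm 1.9 m; its moment is m·g·1.9 counterclockwise.
For rotational equilibrium, m × 10 × 1.9 = 463.6, so m = 463.6 / (10 × 1.9) = 24.4 kg.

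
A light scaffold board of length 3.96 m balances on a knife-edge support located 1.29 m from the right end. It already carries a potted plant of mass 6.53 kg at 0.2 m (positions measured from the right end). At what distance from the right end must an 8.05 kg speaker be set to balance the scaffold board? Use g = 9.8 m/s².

x ≈ 2.17 m from the right end

About the knife-edge support (at 1.29 m from the right end):
Potted plant: 6.53 × 9.8 = 63.99 N down at 0.2 m → arm 1.09 m, τ = 63.99 × 1.09 = 69.75 N·m clockwise.
Net moment of existing loads = 69.75 N·m clockwise.
The speaker weighs 8.05 × 9.8 = 78.89 N and must supply an equal counterclockwise moment, so its lever arm about the knife-edge support is 69.75 / 78.89 = 0.884 m.
That puts it at 1.29 + 0.884 = 2.17 m from the right end.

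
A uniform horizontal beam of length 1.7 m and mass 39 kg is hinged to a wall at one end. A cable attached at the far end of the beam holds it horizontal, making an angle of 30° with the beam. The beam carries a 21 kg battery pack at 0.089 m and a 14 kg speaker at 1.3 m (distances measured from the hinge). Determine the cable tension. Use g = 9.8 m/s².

T ≈ 614 N

Choose the hinge as the axis so the unknown hinge reaction has zero arm there.
Beam weight: 39 × 9.8 = 382.2 N down at 0.85 m → arm 0.85 m, τ = 382.2 × 0.85 = 324.9 N·m clockwise.
Battery pack: 21 × 9.8 = 205.8 N down at 0.089 m → arm 0.089 m, τ = 205.8 × 0.089 = 18.32 N·m clockwise.
Speaker: 14 × 9.8 = 137.2 N down at 1.3 m → arm 1.3 m, τ = 137.2 × 1.3 = 178.4 N·m clockwise.
Total clockwise load moment = 521.6 N·m.
The cable tension T acts at 1.7 m; only its component perpendicular to the beam, T sinθ, produces torque. sin 30° = 0.5.
Στ = 0 ⇒ T × 1.7 × 0.5 = 521.6 ⇒ T = 521.6 / 0.85 = 614 N.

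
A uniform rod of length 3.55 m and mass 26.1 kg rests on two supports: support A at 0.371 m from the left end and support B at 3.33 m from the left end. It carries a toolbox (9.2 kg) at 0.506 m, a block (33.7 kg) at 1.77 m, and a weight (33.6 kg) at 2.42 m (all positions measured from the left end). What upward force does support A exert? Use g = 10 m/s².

R_A ≈ 506 N

Sum moments about support B (its reaction then has zero moment arm).
Beam weight: 26.1 × 10 = 261 N down at 1.775 m → arm 1.555 m, τ = 261 × 1.555 = 405.9 N·m counterclockwise.
Toolbox: 9.2 × 10 = 92 N down at 0.506 m → arm 2.824 m, τ = 92 × 2.824 = 259.8 N·m counterclockwise.
Block: 33.7 × 10 = 337 N down at 1.77 m → arm 1.56 m, τ = 337 × 1.56 = 525.7 N·m counterclockwise.
Weight: 33.6 × 10 = 336 N down at 2.42 m → arm 0.91 m, τ = 336 × 0.91 = 305.8 N·m counterclockwise.
Net load moment about support B = 1497 N·m counterclockwise.
Reaction R at support A is upward at 0.371 m, arm 2.959 m → moment R × 2.959 clockwise.
Setting net torque to zero: R × 2.959 = 1497 → R = 506 N.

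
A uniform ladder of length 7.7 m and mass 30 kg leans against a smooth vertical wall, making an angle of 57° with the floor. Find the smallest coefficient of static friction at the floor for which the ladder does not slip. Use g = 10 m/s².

μ_min ≈ 0.325

Sum moments about the foot of the ladder (the floor normal and friction both act there and drop out).
Ladder weight 30×10 = 300 N acts at 3.85 m along the ladder; its horizontal arm is 3.85·cos57° = 2.097 m → τ = 629.1 N·m clockwise.
Wall normal N acts horizontally at the top; its moment arm is the height L sinθ = 7.7·sin57° = 6.458 m, counterclockwise.
Balancing moments: N × 6.458 = 629.1, giving N = 97.41 N.
ΣFx = 0 ⇒ f = N_wall = 97.41 N. ΣFy = 0 ⇒ N_floor = 300 N.
μ_min = f / N_floor = 97.41 / 300 = 0.325.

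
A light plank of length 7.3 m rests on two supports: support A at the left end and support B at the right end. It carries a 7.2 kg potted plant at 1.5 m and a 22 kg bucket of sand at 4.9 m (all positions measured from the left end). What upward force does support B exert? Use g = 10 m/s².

Taking torques about support A:
Potted plant: 7.2 × 10 = 72 N down at 1.5 m → arm 1.5 m, τ = 72 × 1.5 = 108 N·m clockwise.
Bucket of sand: 22 × 10 = 220 N down at 4.9 m → arm 4.9 m, τ = 220 × 4.9 = 1078 N·m clockwise.
Net load moment about support A = 1186 N·m clockwise.
Reaction R at support B is upward at 7.3 m, arm 7.3 m → moment R × 7.3 counterclockwise.
Balancing moments: R × 7.3 = 1186, giving R = 162 N.

R_B ≈ 162 N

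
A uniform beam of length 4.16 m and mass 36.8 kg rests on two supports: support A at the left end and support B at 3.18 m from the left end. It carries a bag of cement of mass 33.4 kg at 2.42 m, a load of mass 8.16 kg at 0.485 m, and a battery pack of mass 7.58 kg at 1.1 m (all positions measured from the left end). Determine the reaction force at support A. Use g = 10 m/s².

Choose support B as the axis so its reaction then has zero moment arm.
Beam weight: 36.8 × 10 = 368 N down at 2.08 m → arm 1.1 m, τ = 368 × 1.1 = 404.8 N·m counterclockwise.
Bag of cement: 33.4 × 10 = 334 N down at 2.42 m → arm 0.76 m, τ = 334 × 0.76 = 253.8 N·m counterclockwise.
Load: 8.16 × 10 = 81.6 N down at 0.485 m → arm 2.695 m, τ = 81.6 × 2.695 = 219.9 N·m counterclockwise.
Battery pack: 7.58 × 10 = 75.8 N down at 1.1 m → arm 2.08 m, τ = 75.8 × 2.08 = 157.7 N·m counterclockwise.
Net load moment about support B = 1036 N·m counterclockwise.
Reaction R at support A is upward at 0 m, arm 3.18 m → moment R × 3.18 clockwise.
Στ = 0 ⇒ R × 3.18 = 1036 ⇒ R = 326 N.

R_A ≈ 326 N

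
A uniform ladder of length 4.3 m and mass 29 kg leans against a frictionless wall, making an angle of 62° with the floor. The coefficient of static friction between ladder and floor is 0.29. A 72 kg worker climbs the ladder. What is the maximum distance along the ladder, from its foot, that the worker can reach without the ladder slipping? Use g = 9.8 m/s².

d ≈ 2.42 m

Sum moments about the foot of the ladder (the floor normal and friction both act there and drop out).
Ladder weight 29×9.8 = 284.2 N acts at 2.15 m along the ladder; its horizontal arm is 2.15·cos62° = 1.009 m → τ = 286.8 N·m clockwise.
Worker weight 72×9.8 = 705.6 N at distance d → arm d·cos62° → τ = 705.6·d·0.4695 clockwise.
Wall normal N at the top has arm L sinθ = 3.797 m counterclockwise, so Στ = 0 gives N·3.797 = 286.8 + 331.3·d.
ΣFy = 0 ⇒ N_floor = 989.8 N, so the maximum friction is μ_s·N_floor = 0.29×989.8 = 287 N. ΣFx = 0 ⇒ N_wall = f, so at the slipping point N = 287 N.
Substituting: 287×3.797 = 286.8 + 331.3·d ⇒ d = (1090 − 286.8) / 331.3 = 2.42 m.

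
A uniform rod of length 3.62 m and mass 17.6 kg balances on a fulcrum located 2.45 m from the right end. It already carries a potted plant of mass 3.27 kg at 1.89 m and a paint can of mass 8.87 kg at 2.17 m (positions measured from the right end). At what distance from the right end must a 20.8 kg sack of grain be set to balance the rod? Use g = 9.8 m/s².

x ≈ 3.2 m from the right end

About the fulcrum (at 2.45 m from the right end):
Beam weight: 17.6 × 9.8 = 172.5 N down at 1.81 m → arm 0.64 m, τ = 172.5 × 0.64 = 110.4 N·m clockwise.
Potted plant: 3.27 × 9.8 = 32.05 N down at 1.89 m → arm 0.56 m, τ = 32.05 × 0.56 = 17.95 N·m clockwise.
Paint can: 8.87 × 9.8 = 86.93 N down at 2.17 m → arm 0.28 m, τ = 86.93 × 0.28 = 24.34 N·m clockwise.
Net moment of existing loads = 152.7 N·m clockwise.
The sack of grain weighs 20.8 × 9.8 = 203.8 N and must supply an equal counterclockwise moment, so its lever arm about the fulcrum is 152.7 / 203.8 = 0.749 m.
That puts it at 2.45 + 0.749 = 3.2 m from the right end.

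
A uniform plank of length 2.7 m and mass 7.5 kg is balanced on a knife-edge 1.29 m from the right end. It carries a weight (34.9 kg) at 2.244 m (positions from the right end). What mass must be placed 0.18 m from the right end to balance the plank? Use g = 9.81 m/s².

Choose the knife-edge (at 1.29 m from the right end) as the axis so the support reaction has zero arm there.
Beam weight: 7.5 × 9.81 = 73.58 N down at 1.35 m → arm 0.06 m, τ = 73.58 × 0.06 = 4.415 N·m counterclockwise.
Weight: 34.9 × 9.81 = 342.4 N down at 2.244 m → arm 0.954 m, τ = 342.4 × 0.954 = 326.6 N·m counterclockwise.
Net moment of known loads = 331 N·m counterclockwise.
An unknown mass m at 0.18 m has arm 1.11 m; its moment is m·g·1.11 clockwise.
Balancing moments: m × 9.81 × 1.11 = 331, giving m = 331 / (9.81 × 1.11) = 30.4 kg.

m ≈ 30.4 kg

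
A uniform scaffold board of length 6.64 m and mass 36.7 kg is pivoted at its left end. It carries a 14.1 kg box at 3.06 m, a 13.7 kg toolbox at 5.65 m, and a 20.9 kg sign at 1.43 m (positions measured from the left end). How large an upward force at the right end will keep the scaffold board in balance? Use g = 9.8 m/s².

About the left end:
Beam weight: 36.7 × 9.8 = 359.7 N down at 3.32 m → arm 3.32 m, τ = 359.7 × 3.32 = 1194 N·m clockwise.
Box: 14.1 × 9.8 = 138.2 N down at 3.06 m → arm 3.06 m, τ = 138.2 × 3.06 = 422.9 N·m clockwise.
Toolbox: 13.7 × 9.8 = 134.3 N down at 5.65 m → arm 5.65 m, τ = 134.3 × 5.65 = 758.8 N·m clockwise.
Sign: 20.9 × 9.8 = 204.8 N down at 1.43 m → arm 1.43 m, τ = 204.8 × 1.43 = 292.9 N·m clockwise.
Net moment of the loads = 2669 N·m clockwise.
The upward force F acts at the right end, arm 6.64 m, giving F × 6.64 counterclockwise.
Balancing moments: F × 6.64 = 2669, giving F = 2669 / 6.64 = 402 N.

F ≈ 402 N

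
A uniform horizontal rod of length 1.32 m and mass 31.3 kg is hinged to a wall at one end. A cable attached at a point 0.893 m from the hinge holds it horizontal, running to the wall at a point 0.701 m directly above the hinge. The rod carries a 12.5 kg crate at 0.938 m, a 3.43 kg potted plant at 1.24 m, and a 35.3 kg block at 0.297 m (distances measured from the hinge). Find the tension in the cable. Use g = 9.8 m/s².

Take moments about the hinge.
Beam weight: 31.3 × 9.8 = 306.7 N down at 0.66 m → arm 0.66 m, τ = 306.7 × 0.66 = 202.4 N·m clockwise.
Crate: 12.5 × 9.8 = 122.5 N down at 0.938 m → arm 0.938 m, τ = 122.5 × 0.938 = 114.9 N·m clockwise.
Potted plant: 3.43 × 9.8 = 33.61 N down at 1.24 m → arm 1.24 m, τ = 33.61 × 1.24 = 41.68 N·m clockwise.
Block: 35.3 × 9.8 = 345.9 N down at 0.297 m → arm 0.297 m, τ = 345.9 × 0.297 = 102.7 N·m clockwise.
Total clockwise load moment = 461.7 N·m.
The cable tension T acts at 0.893 m; only its component perpendicular to the rod, T sinθ, produces torque. sinθ = h/√(h²+d²) = 0.701/√(0.701²+0.893²) = 0.6175.
Balancing moments: T × 0.893 × 0.6175 = 461.7, giving T = 461.7 / 0.5514 = 837 N.

T ≈ 837 N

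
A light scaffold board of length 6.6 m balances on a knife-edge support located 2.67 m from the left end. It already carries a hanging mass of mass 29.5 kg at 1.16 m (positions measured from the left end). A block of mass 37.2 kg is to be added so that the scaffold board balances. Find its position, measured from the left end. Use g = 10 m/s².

About the knife-edge support (at 2.67 m from the left end):
Hanging mass: 29.5 × 10 = 295 N down at 1.16 m → arm 1.51 m, τ = 295 × 1.51 = 445.4 N·m counterclockwise.
Net moment of existing loads = 445.4 N·m counterclockwise.
The block weighs 37.2 × 10 = 372 N and must supply an equal clockwise moment, so its lever arm about the knife-edge support is 445.4 / 372 = 1.2 m.
That puts it at 2.67 + 1.2 = 3.87 m from the left end.

x ≈ 3.87 m from the left end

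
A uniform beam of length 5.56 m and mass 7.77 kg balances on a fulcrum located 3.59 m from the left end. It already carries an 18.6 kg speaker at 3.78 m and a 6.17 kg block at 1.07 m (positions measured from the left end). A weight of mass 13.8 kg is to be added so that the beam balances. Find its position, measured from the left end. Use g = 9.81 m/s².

Choose the fulcrum (at 3.59 m from the left end) as the axis so the support reaction has zero arm there.
Beam weight: 7.77 × 9.81 = 76.22 N down at 2.78 m → arm 0.81 m, τ = 76.22 × 0.81 = 61.74 N·m counterclockwise.
Speaker: 18.6 × 9.81 = 182.5 N down at 3.78 m → arm 0.19 m, τ = 182.5 × 0.19 = 34.67 N·m clockwise.
Block: 6.17 × 9.81 = 60.53 N down at 1.07 m → arm 2.52 m, τ = 60.53 × 2.52 = 152.5 N·m counterclockwise.
Net moment of existing loads = 179.6 N·m counterclockwise.
The weight weighs 13.8 × 9.81 = 135.4 N and must supply an equal clockwise moment, so its lever arm about the fulcrum is 179.6 / 135.4 = 1.33 m.
That puts it at 3.59 + 1.33 = 4.92 m from the left end.

x ≈ 4.92 m from the left end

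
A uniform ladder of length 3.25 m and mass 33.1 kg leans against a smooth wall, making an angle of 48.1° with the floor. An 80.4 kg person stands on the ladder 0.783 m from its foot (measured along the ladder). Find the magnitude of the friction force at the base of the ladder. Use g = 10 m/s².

f ≈ 322 N

About the foot of the ladder:
Ladder weight 33.1×10 = 331 N acts at 1.625 m along the ladder; its horizontal arm is 1.625·cos48.1° = 1.085 m → τ = 359.1 N·m clockwise.
Person: 80.4×10 = 804 N at 0.783 m → arm 0.5229 m → τ = 420.4 N·m clockwise.
Wall normal N acts horizontally at the top; its moment arm is the height L sinθ = 3.25·sin48.1° = 2.419 m, counterclockwise.
Στ = 0 ⇒ N × 2.419 = 779.5 ⇒ N = 322 N.
ΣFx = 0: friction at the foot balances the wall's push, so f = N_wall = 322 N.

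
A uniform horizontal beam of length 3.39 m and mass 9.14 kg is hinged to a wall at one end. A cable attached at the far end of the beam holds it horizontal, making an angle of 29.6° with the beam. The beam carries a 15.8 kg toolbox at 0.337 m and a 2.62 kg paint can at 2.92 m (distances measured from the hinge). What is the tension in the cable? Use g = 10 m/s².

About the hinge:
Beam weight: 9.14 × 10 = 91.4 N down at 1.695 m → arm 1.695 m, τ = 91.4 × 1.695 = 154.9 N·m clockwise.
Toolbox: 15.8 × 10 = 158 N down at 0.337 m → arm 0.337 m, τ = 158 × 0.337 = 53.25 N·m clockwise.
Paint can: 2.62 × 10 = 26.2 N down at 2.92 m → arm 2.92 m, τ = 26.2 × 2.92 = 76.5 N·m clockwise.
Total clockwise load moment = 284.6 N·m.
The cable tension T acts at 3.39 m; only its component perpendicular to the beam, T sinθ, produces torque. sin 29.6° = 0.4939.
For rotational equilibrium, T × 3.39 × 0.4939 = 284.6, so T = 284.6 / 1.674 = 170 N.

T ≈ 170 N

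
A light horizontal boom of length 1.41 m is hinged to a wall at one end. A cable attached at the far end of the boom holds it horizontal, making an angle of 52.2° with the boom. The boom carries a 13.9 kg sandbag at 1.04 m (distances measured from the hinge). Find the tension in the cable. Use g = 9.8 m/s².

T ≈ 127 N

Sum moments about the hinge (the unknown hinge reaction has zero arm there).
Sandbag: 13.9 × 9.8 = 136.2 N down at 1.04 m → arm 1.04 m, τ = 136.2 × 1.04 = 141.6 N·m clockwise.
Total clockwise load moment = 141.6 N·m.
The cable tension T acts at 1.41 m; only its component perpendicular to the boom, T sinθ, produces torque. sin 52.2° = 0.7902.
Setting net torque to zero: T × 1.41 × 0.7902 = 141.6 → T = 141.6 / 1.114 = 127 N.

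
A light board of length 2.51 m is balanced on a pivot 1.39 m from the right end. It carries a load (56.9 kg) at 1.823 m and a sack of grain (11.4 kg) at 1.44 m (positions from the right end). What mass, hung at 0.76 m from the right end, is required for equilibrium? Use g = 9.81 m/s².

m ≈ 40 kg

Taking torques about the pivot (at 1.39 m from the right end):
Load: 56.9 × 9.81 = 558.2 N down at 1.823 m → arm 0.433 m, τ = 558.2 × 0.433 = 241.7 N·m counterclockwise.
Sack of grain: 11.4 × 9.81 = 111.8 N down at 1.44 m → arm 0.05 m, τ = 111.8 × 0.05 = 5.59 N·m counterclockwise.
Net moment of known loads = 247.3 N·m counterclockwise.
An unknown mass m at 0.76 m has arm 0.63 m; its moment is m·g·0.63 clockwise.
Στ = 0 ⇒ m × 9.81 × 0.63 = 247.3 ⇒ m = 247.3 / (9.81 × 0.63) = 40 kg.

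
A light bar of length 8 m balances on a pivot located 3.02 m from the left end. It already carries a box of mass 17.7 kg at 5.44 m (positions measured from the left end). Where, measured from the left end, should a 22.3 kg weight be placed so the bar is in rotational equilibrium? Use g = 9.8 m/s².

x ≈ 1.1 m from the left end

Take moments about the pivot (at 3.02 m from the left end).
Box: 17.7 × 9.8 = 173.5 N down at 5.44 m → arm 2.42 m, τ = 173.5 × 2.42 = 419.9 N·m clockwise.
Net moment of existing loads = 419.9 N·m clockwise.
The weight weighs 22.3 × 9.8 = 218.5 N and must supply an equal counterclockwise moment, so its lever arm about the pivot is 419.9 / 218.5 = 1.92 m.
That puts it at 3.02 − 1.92 = 1.1 m from the left end.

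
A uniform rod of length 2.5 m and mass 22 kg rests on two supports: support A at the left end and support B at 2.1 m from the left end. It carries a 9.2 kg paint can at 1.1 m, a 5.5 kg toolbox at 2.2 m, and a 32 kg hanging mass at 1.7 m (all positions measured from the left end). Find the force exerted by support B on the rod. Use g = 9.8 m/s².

Take moments about support A.
Beam weight: 22 × 9.8 = 215.6 N down at 1.25 m → arm 1.25 m, τ = 215.6 × 1.25 = 269.5 N·m clockwise.
Paint can: 9.2 × 9.8 = 90.16 N down at 1.1 m → arm 1.1 m, τ = 90.16 × 1.1 = 99.18 N·m clockwise.
Toolbox: 5.5 × 9.8 = 53.9 N down at 2.2 m → arm 2.2 m, τ = 53.9 × 2.2 = 118.6 N·m clockwise.
Hanging mass: 32 × 9.8 = 313.6 N down at 1.7 m → arm 1.7 m, τ = 313.6 × 1.7 = 533.1 N·m clockwise.
Net load moment about support A = 1020 N·m clockwise.
Reaction R at support B is upward at 2.1 m, arm 2.1 m → moment R × 2.1 counterclockwise.
Balancing moments: R × 2.1 = 1020, giving R = 486 N.

R_B ≈ 486 N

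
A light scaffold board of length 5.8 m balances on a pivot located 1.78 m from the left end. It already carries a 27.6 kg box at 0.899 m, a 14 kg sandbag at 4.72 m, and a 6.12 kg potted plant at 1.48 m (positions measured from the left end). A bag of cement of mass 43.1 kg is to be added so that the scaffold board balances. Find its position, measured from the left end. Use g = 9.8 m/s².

About the pivot (at 1.78 m from the left end):
Box: 27.6 × 9.8 = 270.5 N down at 0.899 m → arm 0.881 m, τ = 270.5 × 0.881 = 238.3 N·m counterclockwise.
Sandbag: 14 × 9.8 = 137.2 N down at 4.72 m → arm 2.94 m, τ = 137.2 × 2.94 = 403.4 N·m clockwise.
Potted plant: 6.12 × 9.8 = 59.98 N down at 1.48 m → arm 0.3 m, τ = 59.98 × 0.3 = 17.99 N·m counterclockwise.
Net moment of existing loads = 147.1 N·m clockwise.
The bag of cement weighs 43.1 × 9.8 = 422.4 N and must supply an equal counterclockwise moment, so its lever arm about the pivot is 147.1 / 422.4 = 0.348 m.
That puts it at 1.78 − 0.348 = 1.43 m from the left end.

x ≈ 1.43 m from the left end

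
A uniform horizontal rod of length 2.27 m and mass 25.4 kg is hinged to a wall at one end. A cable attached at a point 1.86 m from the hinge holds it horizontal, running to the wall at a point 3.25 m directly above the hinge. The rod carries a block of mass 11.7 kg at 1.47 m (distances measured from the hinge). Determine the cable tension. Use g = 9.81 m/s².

Choose the hinge as the axis so the unknown hinge reaction has zero arm there.
Beam weight: 25.4 × 9.81 = 249.2 N down at 1.135 m → arm 1.135 m, τ = 249.2 × 1.135 = 282.8 N·m clockwise.
Block: 11.7 × 9.81 = 114.8 N down at 1.47 m → arm 1.47 m, τ = 114.8 × 1.47 = 168.8 N·m clockwise.
Total clockwise load moment = 451.6 N·m.
The cable tension T acts at 1.86 m; only its component perpendicular to the rod, T sinθ, produces torque. sinθ = h/√(h²+d²) = 3.25/√(3.25²+1.86²) = 0.8679.
Balancing moments: T × 1.86 × 0.8679 = 451.6, giving T = 451.6 / 1.614 = 280 N.

T ≈ 280 N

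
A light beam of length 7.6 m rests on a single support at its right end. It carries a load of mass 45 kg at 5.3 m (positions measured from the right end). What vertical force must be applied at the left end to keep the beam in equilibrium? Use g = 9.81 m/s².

F ≈ 308 N

About the right end:
Load: 45 × 9.81 = 441.5 N down at 5.3 m → arm 5.3 m, τ = 441.5 × 5.3 = 2340 N·m counterclockwise.
Net moment of the loads = 2340 N·m counterclockwise.
The upward force F acts at the left end, arm 7.6 m, giving F × 7.6 clockwise.
Στ = 0 ⇒ F × 7.6 = 2340 ⇒ F = 2340 / 7.6 = 308 N.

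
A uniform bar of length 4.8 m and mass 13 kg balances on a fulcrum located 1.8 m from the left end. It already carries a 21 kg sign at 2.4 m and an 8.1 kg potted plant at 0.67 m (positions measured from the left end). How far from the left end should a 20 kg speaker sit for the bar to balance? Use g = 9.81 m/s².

x ≈ 1.24 m from the left end

Take moments about the fulcrum (at 1.8 m from the left end).
Beam weight: 13 × 9.81 = 127.5 N down at 2.4 m → arm 0.6 m, τ = 127.5 × 0.6 = 76.5 N·m clockwise.
Sign: 21 × 9.81 = 206 N down at 2.4 m → arm 0.6 m, τ = 206 × 0.6 = 123.6 N·m clockwise.
Potted plant: 8.1 × 9.81 = 79.46 N down at 0.67 m → arm 1.13 m, τ = 79.46 × 1.13 = 89.79 N·m counterclockwise.
Net moment of existing loads = 110.3 N·m clockwise.
The speaker weighs 20 × 9.81 = 196.2 N and must supply an equal counterclockwise moment, so its lever arm about the fulcrum is 110.3 / 196.2 = 0.562 m.
That puts it at 1.8 − 0.562 = 1.24 m from the left end.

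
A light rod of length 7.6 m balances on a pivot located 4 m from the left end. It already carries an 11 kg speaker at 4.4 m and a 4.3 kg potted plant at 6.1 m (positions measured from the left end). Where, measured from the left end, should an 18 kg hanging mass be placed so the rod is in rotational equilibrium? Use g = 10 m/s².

x ≈ 3.25 m from the left end

Taking torques about the pivot (at 4 m from the left end):
Speaker: 11 × 10 = 110 N down at 4.4 m → arm 0.4 m, τ = 110 × 0.4 = 44 N·m clockwise.
Potted plant: 4.3 × 10 = 43 N down at 6.1 m → arm 2.1 m, τ = 43 × 2.1 = 90.3 N·m clockwise.
Net moment of existing loads = 134.3 N·m clockwise.
The hanging mass weighs 18 × 10 = 180 N and must supply an equal counterclockwise moment, so its lever arm about the pivot is 134.3 / 180 = 0.746 m.
That puts it at 4 − 0.746 = 3.25 m from the left end.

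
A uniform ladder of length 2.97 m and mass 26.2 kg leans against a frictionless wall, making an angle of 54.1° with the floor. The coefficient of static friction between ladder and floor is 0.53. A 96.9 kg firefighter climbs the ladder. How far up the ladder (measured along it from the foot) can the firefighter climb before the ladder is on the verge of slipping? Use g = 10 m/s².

Choose the foot of the ladder as the axis so the floor normal and friction both act there and drop out.
Ladder weight 26.2×10 = 262 N acts at 1.485 m along the ladder; its horizontal arm is 1.485·cos54.1° = 0.8708 m → τ = 228.1 N·m clockwise.
Firefighter weight 96.9×10 = 969 N at distance d → arm d·cos54.1° → τ = 969·d·0.5864 clockwise.
Wall normal N at the top has arm L sinθ = 2.406 m counterclockwise, so Στ = 0 gives N·2.406 = 228.1 + 568.2·d.
ΣFy = 0 ⇒ N_floor = 1231 N, so the maximum friction is μ_s·N_floor = 0.53×1231 = 652.4 N. ΣFx = 0 ⇒ N_wall = f, so at the slipping point N = 652.4 N.
Substituting: 652.4×2.406 = 228.1 + 568.2·d ⇒ d = (1570 − 228.1) / 568.2 = 2.36 m.

d ≈ 2.36 m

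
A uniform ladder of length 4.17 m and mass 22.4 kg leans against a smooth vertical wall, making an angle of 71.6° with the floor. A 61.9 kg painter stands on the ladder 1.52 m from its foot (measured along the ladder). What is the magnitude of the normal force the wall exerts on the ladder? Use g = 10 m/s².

Choose the foot of the ladder as the axis so the floor normal and friction both act there and drop out.
Ladder weight 22.4×10 = 224 N acts at 2.085 m along the ladder; its horizontal arm is 2.085·cos71.6° = 0.6581 m → τ = 147.4 N·m clockwise.
Painter: 61.9×10 = 619 N at 1.52 m → arm 0.4798 m → τ = 297 N·m clockwise.
Wall normal N acts horizontally at the top; its moment arm is the height L sinθ = 4.17·sin71.6° = 3.957 m, counterclockwise.
Balancing moments: N × 3.957 = 444.4, giving N = 112 N.

N_wall ≈ 112 N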